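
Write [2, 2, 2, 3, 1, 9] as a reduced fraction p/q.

Using pₖ = aₖpₖ₋₁ + pₖ₋₂ and qₖ = aₖqₖ₋₁ + qₖ₋₂:
  k=0: a=2, p=2, q=1
  k=1: a=2, p=5, q=2
  k=2: a=2, p=12, q=5
  k=3: a=3, p=41, q=17
  k=4: a=1, p=53, q=22
  k=5: a=9, p=518, q=215

518/215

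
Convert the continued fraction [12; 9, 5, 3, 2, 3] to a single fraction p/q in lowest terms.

Using pₖ = aₖpₖ₋₁ + pₖ₋₂ and qₖ = aₖqₖ₋₁ + qₖ₋₂:
  k=0: a=12, p=12, q=1
  k=1: a=9, p=109, q=9
  k=2: a=5, p=557, q=46
  k=3: a=3, p=1780, q=147
  k=4: a=2, p=4117, q=340
  k=5: a=3, p=14131, q=1167

14131/1167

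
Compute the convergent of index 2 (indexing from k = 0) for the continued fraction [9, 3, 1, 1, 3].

37/4

Using pₖ = aₖpₖ₋₁ + pₖ₋₂, qₖ = aₖqₖ₋₁ + qₖ₋₂ (with p₋₁=1, p₋₂=0, q₋₁=0, q₋₂=1):
  k=0: a=9, p=9, q=1
  k=1: a=3, p=28, q=3
  k=2: a=1, p=37, q=4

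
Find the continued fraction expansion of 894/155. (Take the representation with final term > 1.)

894 = 5·155 + 119
155 = 1·119 + 36
119 = 3·36 + 11
36 = 3·11 + 3
11 = 3·3 + 2
3 = 1·2 + 1
2 = 2·1 + 0  (stop)
So 894/155 = [5; 1, 3, 3, 3, 1, 2].

[5; 1, 3, 3, 3, 1, 2]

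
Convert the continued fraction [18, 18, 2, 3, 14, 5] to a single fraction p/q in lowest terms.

Fold from the inside: start with 5/1.
  14 + 1/5 = 71/5
  3 + 5/71 = 218/71
  2 + 71/218 = 507/218
  18 + 218/507 = 9344/507
  18 + 507/9344 = 168699/9344

168699/9344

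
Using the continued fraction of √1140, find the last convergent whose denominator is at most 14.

√1140 = [33; 1, 3, 4, 3, 1, 66, …] (period length 6).
Convergents:
  p_0/q_0 = 33/1
  p_1/q_1 = 34/1
  p_2/q_2 = 135/4
  p_3/q_3 = 574/17
q_2 = 4 ≤ 14 < 17 = q_3, so the answer is 135/4.

135/4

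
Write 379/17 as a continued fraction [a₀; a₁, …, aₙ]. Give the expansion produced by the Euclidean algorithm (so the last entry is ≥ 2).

[22; 3, 2, 2]

379 = 22·17 + 5
17 = 3·5 + 2
5 = 2·2 + 1
2 = 2·1 + 0  (stop)
So 379/17 = [22; 3, 2, 2].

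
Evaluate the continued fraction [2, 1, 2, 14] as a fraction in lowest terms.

Using pₖ = aₖpₖ₋₁ + pₖ₋₂ and qₖ = aₖqₖ₋₁ + qₖ₋₂:
  k=0: a=2, p=2, q=1
  k=1: a=1, p=3, q=1
  k=2: a=2, p=8, q=3
  k=3: a=14, p=115, q=43

115/43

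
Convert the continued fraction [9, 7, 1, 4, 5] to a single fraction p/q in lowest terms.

1853/203

Fold from the inside: start with 5/1.
  4 + 1/5 = 21/5
  1 + 5/21 = 26/21
  7 + 21/26 = 203/26
  9 + 26/203 = 1853/203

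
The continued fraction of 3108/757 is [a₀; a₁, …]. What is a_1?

9

3108 = 4·757 + 80   →  a_0 = 4
757 = 9·80 + 37   →  a_1 = 9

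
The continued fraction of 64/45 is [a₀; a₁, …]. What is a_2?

64 = 1·45 + 19   →  a_0 = 1
45 = 2·19 + 7   →  a_1 = 2
19 = 2·7 + 5   →  a_2 = 2

2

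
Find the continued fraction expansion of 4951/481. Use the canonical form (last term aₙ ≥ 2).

4951 = 10*481 + 141
481 = 3*141 + 58
141 = 2*58 + 25
58 = 2*25 + 8
25 = 3*8 + 1
8 = 8*1 + 0  (stop)
So 4951/481 = [10; 3, 2, 2, 3, 8].

[10; 3, 2, 2, 3, 8]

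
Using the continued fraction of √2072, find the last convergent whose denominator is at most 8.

√2072 = [45; 1, 1, 12, 1, 1, 90, …] (period length 6).
Convergents:
  p_0/q_0 = 45/1
  p_1/q_1 = 46/1
  p_2/q_2 = 91/2
  p_3/q_3 = 1138/25
q_2 = 2 ≤ 8 < 25 = q_3, so the answer is 91/2.

91/2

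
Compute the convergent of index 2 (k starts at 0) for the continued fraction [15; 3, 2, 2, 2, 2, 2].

107/7

Using pₖ = aₖpₖ₋₁ + pₖ₋₂, qₖ = aₖqₖ₋₁ + qₖ₋₂ (with p₋₁=1, p₋₂=0, q₋₁=0, q₋₂=1):
  k=0: a=15, p=15, q=1
  k=1: a=3, p=46, q=3
  k=2: a=2, p=107, q=7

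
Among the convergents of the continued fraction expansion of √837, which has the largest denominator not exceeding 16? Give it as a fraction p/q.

√837 = [28; 1, 13, 2, 13, 1, 56, …] (period length 6).
Convergents:
  p_0/q_0 = 28/1
  p_1/q_1 = 29/1
  p_2/q_2 = 405/14
  p_3/q_3 = 839/29
q_2 = 14 ≤ 16 < 29 = q_3, so the answer is 405/14.

405/14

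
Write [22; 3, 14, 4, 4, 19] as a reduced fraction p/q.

Fold from the inside: start with 19/1.
  4 + 1/19 = 77/19
  4 + 19/77 = 327/77
  14 + 77/327 = 4655/327
  3 + 327/4655 = 14292/4655
  22 + 4655/14292 = 319079/14292

319079/14292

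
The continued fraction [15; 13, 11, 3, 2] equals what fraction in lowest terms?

Fold from the inside: start with 2/1.
  3 + 1/2 = 7/2
  11 + 2/7 = 79/7
  13 + 7/79 = 1034/79
  15 + 79/1034 = 15589/1034

15589/1034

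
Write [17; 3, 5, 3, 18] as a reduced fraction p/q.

Using pₖ = aₖpₖ₋₁ + pₖ₋₂ and qₖ = aₖqₖ₋₁ + qₖ₋₂:
  k=0: a=17, p=17, q=1
  k=1: a=3, p=52, q=3
  k=2: a=5, p=277, q=16
  k=3: a=3, p=883, q=51
  k=4: a=18, p=16171, q=934

16171/934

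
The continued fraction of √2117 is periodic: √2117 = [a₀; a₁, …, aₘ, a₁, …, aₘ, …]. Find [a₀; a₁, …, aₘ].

a₀ = ⌊√2117⌋ = 46.

[46; 92]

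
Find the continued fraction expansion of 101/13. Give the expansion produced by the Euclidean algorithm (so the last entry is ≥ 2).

[7; 1, 3, 3]

101 = 7·13 + 10
13 = 1·10 + 3
10 = 3·3 + 1
3 = 3·1 + 0  (stop)
So 101/13 = [7; 1, 3, 3].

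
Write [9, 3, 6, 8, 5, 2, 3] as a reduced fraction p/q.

56111/6023

Fold from the inside: start with 3/1.
  2 + 1/3 = 7/3
  5 + 3/7 = 38/7
  8 + 7/38 = 311/38
  6 + 38/311 = 1904/311
  3 + 311/1904 = 6023/1904
  9 + 1904/6023 = 56111/6023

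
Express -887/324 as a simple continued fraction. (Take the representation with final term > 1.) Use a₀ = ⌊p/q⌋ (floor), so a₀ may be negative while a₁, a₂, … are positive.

-887 = -3·324 + 85
324 = 3·85 + 69
85 = 1·69 + 16
69 = 4·16 + 5
16 = 3·5 + 1
5 = 5·1 + 0  (stop)
So -887/324 = [-3; 3, 1, 4, 3, 5].

[-3; 3, 1, 4, 3, 5]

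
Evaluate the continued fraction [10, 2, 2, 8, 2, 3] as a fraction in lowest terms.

3215/309

Fold from the inside: start with 3/1.
  2 + 1/3 = 7/3
  8 + 3/7 = 59/7
  2 + 7/59 = 125/59
  2 + 59/125 = 309/125
  10 + 125/309 = 3215/309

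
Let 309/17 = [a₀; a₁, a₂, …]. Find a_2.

1

309 = 18·17 + 3   →  a_0 = 18
17 = 5·3 + 2   →  a_1 = 5
3 = 1·2 + 1   →  a_2 = 1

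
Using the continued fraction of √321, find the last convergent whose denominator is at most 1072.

√321 = [17; 1, 10, 1, 34, …] (period length 4).
Convergents:
  p_0/q_0 = 17/1
  p_1/q_1 = 18/1
  p_2/q_2 = 197/11
  p_3/q_3 = 215/12
  p_4/q_4 = 7507/419
  p_5/q_5 = 7722/431
  p_6/q_6 = 84727/4729
q_5 = 431 ≤ 1072 < 4729 = q_6, so the answer is 7722/431.

7722/431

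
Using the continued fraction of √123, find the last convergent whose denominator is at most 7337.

√123 = [11; 11, 22, …] (period length 2).
Convergents:
  p_0/q_0 = 11/1
  p_1/q_1 = 122/11
  p_2/q_2 = 2695/243
  p_3/q_3 = 29767/2684
  p_4/q_4 = 657569/59291
q_3 = 2684 ≤ 7337 < 59291 = q_4, so the answer is 29767/2684.

29767/2684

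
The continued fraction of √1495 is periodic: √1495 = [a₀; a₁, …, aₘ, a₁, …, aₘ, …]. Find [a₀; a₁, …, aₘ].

a₀ = ⌊√1495⌋ = 38.
With m₀=0, d₀=1 and mₖ₊₁ = dₖaₖ − mₖ, dₖ₊₁ = (n − mₖ₊₁²)/dₖ, aₖ₊₁ = ⌊(a₀+mₖ₊₁)/dₖ₊₁⌋:
  k=1: m=38, d=51, a=1
  k=2: m=13, d=26, a=1
  k=3: m=13, d=51, a=1
  k=4: m=38, d=1, a=76
d=1 and a=2a₀=76 at k=4, so the next step gives (m, d) = (38, 51) again — its k=1 value — and the period has length 4.

[38; 1, 1, 1, 76]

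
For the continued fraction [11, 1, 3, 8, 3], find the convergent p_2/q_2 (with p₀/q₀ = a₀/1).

47/4

Using pₖ = aₖpₖ₋₁ + pₖ₋₂, qₖ = aₖqₖ₋₁ + qₖ₋₂ (with p₋₁=1, p₋₂=0, q₋₁=0, q₋₂=1):
  k=0: a=11, p=11, q=1
  k=1: a=1, p=12, q=1
  k=2: a=3, p=47, q=4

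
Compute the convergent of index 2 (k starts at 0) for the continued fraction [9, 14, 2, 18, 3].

Using pₖ = aₖpₖ₋₁ + pₖ₋₂, qₖ = aₖqₖ₋₁ + qₖ₋₂ (with p₋₁=1, p₋₂=0, q₋₁=0, q₋₂=1):
  k=0: a=9, p=9, q=1
  k=1: a=14, p=127, q=14
  k=2: a=2, p=263, q=29

263/29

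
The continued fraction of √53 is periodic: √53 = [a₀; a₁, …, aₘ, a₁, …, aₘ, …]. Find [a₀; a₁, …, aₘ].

[7; 3, 1, 1, 3, 14]

a₀ = ⌊√53⌋ = 7.
With m₀=0, d₀=1 and mₖ₊₁ = dₖaₖ − mₖ, dₖ₊₁ = (n − mₖ₊₁²)/dₖ, aₖ₊₁ = ⌊(a₀+mₖ₊₁)/dₖ₊₁⌋:
  k=1: m=7, d=4, a=3
  k=2: m=5, d=7, a=1
  k=3: m=2, d=7, a=1
  k=4: m=5, d=4, a=3
  k=5: m=7, d=1, a=14
d=1 and a=2a₀=14 at k=5, so the next step gives (m, d) = (7, 4) again — its k=1 value — and the period has length 5.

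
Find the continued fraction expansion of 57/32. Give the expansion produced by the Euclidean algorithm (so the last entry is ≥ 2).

[1; 1, 3, 1, 1, 3]

57 = 1·32 + 25
32 = 1·25 + 7
25 = 3·7 + 4
7 = 1·4 + 3
4 = 1·3 + 1
3 = 3·1 + 0  (stop)
So 57/32 = [1; 1, 3, 1, 1, 3].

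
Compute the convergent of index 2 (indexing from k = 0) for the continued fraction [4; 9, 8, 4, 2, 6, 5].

Using pₖ = aₖpₖ₋₁ + pₖ₋₂, qₖ = aₖqₖ₋₁ + qₖ₋₂ (with p₋₁=1, p₋₂=0, q₋₁=0, q₋₂=1):
  k=0: a=4, p=4, q=1
  k=1: a=9, p=37, q=9
  k=2: a=8, p=300, q=73

300/73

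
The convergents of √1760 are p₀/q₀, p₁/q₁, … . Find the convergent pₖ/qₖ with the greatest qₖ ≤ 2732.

73962/1763

√1760 = [41; 1, 19, 1, 82, …] (period length 4).
Convergents:
  p_0/q_0 = 41/1
  p_1/q_1 = 42/1
  p_2/q_2 = 839/20
  p_3/q_3 = 881/21
  p_4/q_4 = 73081/1742
  p_5/q_5 = 73962/1763
  p_6/q_6 = 1478359/35239
q_5 = 1763 ≤ 2732 < 35239 = q_6, so the answer is 73962/1763.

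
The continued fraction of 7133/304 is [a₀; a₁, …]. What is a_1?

7133 = 23·304 + 141   →  a_0 = 23
304 = 2·141 + 22   →  a_1 = 2

2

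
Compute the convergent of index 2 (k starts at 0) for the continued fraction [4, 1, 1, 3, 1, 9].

Using pₖ = aₖpₖ₋₁ + pₖ₋₂, qₖ = aₖqₖ₋₁ + qₖ₋₂ (with p₋₁=1, p₋₂=0, q₋₁=0, q₋₂=1):
  k=0: a=4, p=4, q=1
  k=1: a=1, p=5, q=1
  k=2: a=1, p=9, q=2

9/2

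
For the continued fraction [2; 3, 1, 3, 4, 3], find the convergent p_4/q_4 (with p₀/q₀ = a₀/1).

145/64

Using pₖ = aₖpₖ₋₁ + pₖ₋₂, qₖ = aₖqₖ₋₁ + qₖ₋₂ (with p₋₁=1, p₋₂=0, q₋₁=0, q₋₂=1):
  k=0: a=2, p=2, q=1
  k=1: a=3, p=7, q=3
  k=2: a=1, p=9, q=4
  k=3: a=3, p=34, q=15
  k=4: a=4, p=145, q=64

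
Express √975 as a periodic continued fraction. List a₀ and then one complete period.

[31; 4, 2, 4, 62]

a₀ = ⌊√975⌋ = 31.
With m₀=0, d₀=1 and mₖ₊₁ = dₖaₖ − mₖ, dₖ₊₁ = (n − mₖ₊₁²)/dₖ, aₖ₊₁ = ⌊(a₀+mₖ₊₁)/dₖ₊₁⌋:
  k=1: m=31, d=14, a=4
  k=2: m=25, d=25, a=2
  k=3: m=25, d=14, a=4
  k=4: m=31, d=1, a=62
d=1 and a=2a₀=62 at k=4, so the next step gives (m, d) = (31, 14) again — its k=1 value — and the period has length 4.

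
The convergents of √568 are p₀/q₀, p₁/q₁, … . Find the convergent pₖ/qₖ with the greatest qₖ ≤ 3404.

40897/1716

√568 = [23; 1, 4, 1, 46, …] (period length 4).
Convergents:
  p_0/q_0 = 23/1
  p_1/q_1 = 24/1
  p_2/q_2 = 119/5
  p_3/q_3 = 143/6
  p_4/q_4 = 6697/281
  p_5/q_5 = 6840/287
  p_6/q_6 = 34057/1429
  p_7/q_7 = 40897/1716
  p_8/q_8 = 1915319/80365
q_7 = 1716 ≤ 3404 < 80365 = q_8, so the answer is 40897/1716.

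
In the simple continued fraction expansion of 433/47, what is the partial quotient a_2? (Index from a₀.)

433 = 9·47 + 10   →  a_0 = 9
47 = 4·10 + 7   →  a_1 = 4
10 = 1·7 + 3   →  a_2 = 1

1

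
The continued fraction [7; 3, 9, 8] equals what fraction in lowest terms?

1662/227

Using pₖ = aₖpₖ₋₁ + pₖ₋₂ and qₖ = aₖqₖ₋₁ + qₖ₋₂:
  k=0: a=7, p=7, q=1
  k=1: a=3, p=22, q=3
  k=2: a=9, p=205, q=28
  k=3: a=8, p=1662, q=227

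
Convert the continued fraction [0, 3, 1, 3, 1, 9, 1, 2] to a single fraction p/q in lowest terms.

Fold from the inside: start with 2/1.
  1 + 1/2 = 3/2
  9 + 2/3 = 29/3
  1 + 3/29 = 32/29
  3 + 29/32 = 125/32
  1 + 32/125 = 157/125
  3 + 125/157 = 596/157
  0 + 157/596 = 157/596

157/596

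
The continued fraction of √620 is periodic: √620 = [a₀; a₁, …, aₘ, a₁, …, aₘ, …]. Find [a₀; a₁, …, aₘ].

a₀ = ⌊√620⌋ = 24.
With m₀=0, d₀=1 and mₖ₊₁ = dₖaₖ − mₖ, dₖ₊₁ = (n − mₖ₊₁²)/dₖ, aₖ₊₁ = ⌊(a₀+mₖ₊₁)/dₖ₊₁⌋:
  k=1: m=24, d=44, a=1
  k=2: m=20, d=5, a=8
  k=3: m=20, d=44, a=1
  k=4: m=24, d=1, a=48
d=1 and a=2a₀=48 at k=4, so the next step gives (m, d) = (24, 44) again — its k=1 value — and the period has length 4.

[24; 1, 8, 1, 48]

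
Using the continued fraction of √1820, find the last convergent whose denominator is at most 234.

8191/192

√1820 = [42; 1, 1, 1, 20, 1, 1, 1, 84, …] (period length 8).
Convergents:
  p_0/q_0 = 42/1
  p_1/q_1 = 43/1
  p_2/q_2 = 85/2
  p_3/q_3 = 128/3
  p_4/q_4 = 2645/62
  p_5/q_5 = 2773/65
  p_6/q_6 = 5418/127
  p_7/q_7 = 8191/192
  p_8/q_8 = 693462/16255
q_7 = 192 ≤ 234 < 16255 = q_8, so the answer is 8191/192.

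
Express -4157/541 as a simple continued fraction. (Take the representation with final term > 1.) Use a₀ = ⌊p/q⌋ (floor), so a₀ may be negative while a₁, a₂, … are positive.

[-8; 3, 6, 9, 3]

-4157 = -8*541 + 171
541 = 3*171 + 28
171 = 6*28 + 3
28 = 9*3 + 1
3 = 3*1 + 0  (stop)
So -4157/541 = [-8; 3, 6, 9, 3].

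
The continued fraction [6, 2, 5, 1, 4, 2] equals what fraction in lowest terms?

898/139

Fold from the inside: start with 2/1.
  4 + 1/2 = 9/2
  1 + 2/9 = 11/9
  5 + 9/11 = 64/11
  2 + 11/64 = 139/64
  6 + 64/139 = 898/139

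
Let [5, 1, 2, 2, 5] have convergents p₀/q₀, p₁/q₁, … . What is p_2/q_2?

Using pₖ = aₖpₖ₋₁ + pₖ₋₂, qₖ = aₖqₖ₋₁ + qₖ₋₂ (with p₋₁=1, p₋₂=0, q₋₁=0, q₋₂=1):
  k=0: a=5, p=5, q=1
  k=1: a=1, p=6, q=1
  k=2: a=2, p=17, q=3

17/3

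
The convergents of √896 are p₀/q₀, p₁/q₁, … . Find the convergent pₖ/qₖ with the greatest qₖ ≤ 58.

449/15

√896 = [29; 1, 13, 1, 58, …] (period length 4).
Convergents:
  p_0/q_0 = 29/1
  p_1/q_1 = 30/1
  p_2/q_2 = 419/14
  p_3/q_3 = 449/15
  p_4/q_4 = 26461/884
q_3 = 15 ≤ 58 < 884 = q_4, so the answer is 449/15.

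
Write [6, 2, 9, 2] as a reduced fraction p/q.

259/40

Fold from the inside: start with 2/1.
  9 + 1/2 = 19/2
  2 + 2/19 = 40/19
  6 + 19/40 = 259/40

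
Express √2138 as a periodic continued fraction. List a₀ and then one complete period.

[46; 4, 5, 5, 4, 92]

a₀ = ⌊√2138⌋ = 46.
With m₀=0, d₀=1 and mₖ₊₁ = dₖaₖ − mₖ, dₖ₊₁ = (n − mₖ₊₁²)/dₖ, aₖ₊₁ = ⌊(a₀+mₖ₊₁)/dₖ₊₁⌋:
  k=1: m=46, d=22, a=4
  k=2: m=42, d=17, a=5
  k=3: m=43, d=17, a=5
  k=4: m=42, d=22, a=4
  k=5: m=46, d=1, a=92
d=1 and a=2a₀=92 at k=5, so the next step gives (m, d) = (46, 22) again — its k=1 value — and the period has length 5.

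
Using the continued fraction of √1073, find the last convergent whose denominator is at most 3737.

45368/1385

√1073 = [32; 1, 3, 9, 9, 3, 1, 64, …] (period length 7).
Convergents:
  p_0/q_0 = 32/1
  p_1/q_1 = 33/1
  p_2/q_2 = 131/4
  p_3/q_3 = 1212/37
  p_4/q_4 = 11039/337
  p_5/q_5 = 34329/1048
  p_6/q_6 = 45368/1385
  p_7/q_7 = 2937881/89688
q_6 = 1385 ≤ 3737 < 89688 = q_7, so the answer is 45368/1385.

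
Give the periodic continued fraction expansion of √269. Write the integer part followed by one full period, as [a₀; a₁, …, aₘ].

[16; 2, 2, 32]

a₀ = ⌊√269⌋ = 16.
With m₀=0, d₀=1 and mₖ₊₁ = dₖaₖ − mₖ, dₖ₊₁ = (n − mₖ₊₁²)/dₖ, aₖ₊₁ = ⌊(a₀+mₖ₊₁)/dₖ₊₁⌋:
  k=1: m=16, d=13, a=2
  k=2: m=10, d=13, a=2
  k=3: m=16, d=1, a=32
d=1 and a=2a₀=32 at k=3, so the next step gives (m, d) = (16, 13) again — its k=1 value — and the period has length 3.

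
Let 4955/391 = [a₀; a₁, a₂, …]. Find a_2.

4955 = 12·391 + 263   →  a_0 = 12
391 = 1·263 + 128   →  a_1 = 1
263 = 2·128 + 7   →  a_2 = 2

2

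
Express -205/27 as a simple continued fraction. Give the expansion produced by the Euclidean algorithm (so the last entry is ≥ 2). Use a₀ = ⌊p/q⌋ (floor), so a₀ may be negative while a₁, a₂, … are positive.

-205 = -8*27 + 11
27 = 2*11 + 5
11 = 2*5 + 1
5 = 5*1 + 0  (stop)
So -205/27 = [-8; 2, 2, 5].

[-8; 2, 2, 5]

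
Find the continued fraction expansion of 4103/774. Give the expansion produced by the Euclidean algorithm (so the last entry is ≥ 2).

4103 = 5*774 + 233
774 = 3*233 + 75
233 = 3*75 + 8
75 = 9*8 + 3
8 = 2*3 + 2
3 = 1*2 + 1
2 = 2*1 + 0  (stop)
So 4103/774 = [5; 3, 3, 9, 2, 1, 2].

[5; 3, 3, 9, 2, 1, 2]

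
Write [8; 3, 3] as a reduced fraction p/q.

Using pₖ = aₖpₖ₋₁ + pₖ₋₂ and qₖ = aₖqₖ₋₁ + qₖ₋₂:
  k=0: a=8, p=8, q=1
  k=1: a=3, p=25, q=3
  k=2: a=3, p=83, q=10

83/10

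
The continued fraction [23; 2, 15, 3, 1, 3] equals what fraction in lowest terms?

Fold from the inside: start with 3/1.
  1 + 1/3 = 4/3
  3 + 3/4 = 15/4
  15 + 4/15 = 229/15
  2 + 15/229 = 473/229
  23 + 229/473 = 11108/473

11108/473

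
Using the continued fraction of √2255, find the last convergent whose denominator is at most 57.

1757/37

√2255 = [47; 2, 18, 2, 94, …] (period length 4).
Convergents:
  p_0/q_0 = 47/1
  p_1/q_1 = 95/2
  p_2/q_2 = 1757/37
  p_3/q_3 = 3609/76
q_2 = 37 ≤ 57 < 76 = q_3, so the answer is 1757/37.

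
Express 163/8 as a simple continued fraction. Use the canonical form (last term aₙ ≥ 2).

[20; 2, 1, 2]

163 = 20×8 + 3
8 = 2×3 + 2
3 = 1×2 + 1
2 = 2×1 + 0  (stop)
So 163/8 = [20; 2, 1, 2].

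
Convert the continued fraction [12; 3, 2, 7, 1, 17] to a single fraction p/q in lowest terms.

12964/1055

Using pₖ = aₖpₖ₋₁ + pₖ₋₂ and qₖ = aₖqₖ₋₁ + qₖ₋₂:
  k=0: a=12, p=12, q=1
  k=1: a=3, p=37, q=3
  k=2: a=2, p=86, q=7
  k=3: a=7, p=639, q=52
  k=4: a=1, p=725, q=59
  k=5: a=17, p=12964, q=1055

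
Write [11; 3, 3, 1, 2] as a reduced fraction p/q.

Using pₖ = aₖpₖ₋₁ + pₖ₋₂ and qₖ = aₖqₖ₋₁ + qₖ₋₂:
  k=0: a=11, p=11, q=1
  k=1: a=3, p=34, q=3
  k=2: a=3, p=113, q=10
  k=3: a=1, p=147, q=13
  k=4: a=2, p=407, q=36

407/36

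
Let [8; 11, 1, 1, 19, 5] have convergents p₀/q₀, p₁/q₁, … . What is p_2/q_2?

Using pₖ = aₖpₖ₋₁ + pₖ₋₂, qₖ = aₖqₖ₋₁ + qₖ₋₂ (with p₋₁=1, p₋₂=0, q₋₁=0, q₋₂=1):
  k=0: a=8, p=8, q=1
  k=1: a=11, p=89, q=11
  k=2: a=1, p=97, q=12

97/12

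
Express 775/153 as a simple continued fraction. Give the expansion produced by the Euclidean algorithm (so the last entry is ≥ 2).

[5; 15, 3, 3]

775 = 5·153 + 10
153 = 15·10 + 3
10 = 3·3 + 1
3 = 3·1 + 0  (stop)
So 775/153 = [5; 15, 3, 3].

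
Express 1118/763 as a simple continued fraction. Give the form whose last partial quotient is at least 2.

1118 = 1*763 + 355
763 = 2*355 + 53
355 = 6*53 + 37
53 = 1*37 + 16
37 = 2*16 + 5
16 = 3*5 + 1
5 = 5*1 + 0  (stop)
So 1118/763 = [1; 2, 6, 1, 2, 3, 5].

[1; 2, 6, 1, 2, 3, 5]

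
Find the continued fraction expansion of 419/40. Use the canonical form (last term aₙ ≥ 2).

419 = 10·40 + 19
40 = 2·19 + 2
19 = 9·2 + 1
2 = 2·1 + 0  (stop)
So 419/40 = [10; 2, 9, 2].

[10; 2, 9, 2]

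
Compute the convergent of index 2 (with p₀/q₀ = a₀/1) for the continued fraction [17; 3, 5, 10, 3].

277/16

Using pₖ = aₖpₖ₋₁ + pₖ₋₂, qₖ = aₖqₖ₋₁ + qₖ₋₂ (with p₋₁=1, p₋₂=0, q₋₁=0, q₋₂=1):
  k=0: a=17, p=17, q=1
  k=1: a=3, p=52, q=3
  k=2: a=5, p=277, q=16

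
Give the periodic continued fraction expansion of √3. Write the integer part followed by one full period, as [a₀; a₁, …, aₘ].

[1; 1, 2]

a₀ = ⌊√3⌋ = 1.
With m₀=0, d₀=1 and mₖ₊₁ = dₖaₖ − mₖ, dₖ₊₁ = (n − mₖ₊₁²)/dₖ, aₖ₊₁ = ⌊(a₀+mₖ₊₁)/dₖ₊₁⌋:
  k=1: m=1, d=2, a=1
  k=2: m=1, d=1, a=2
d=1 and a=2a₀=2 at k=2, so the next step gives (m, d) = (1, 2) again — its k=1 value — and the period has length 2.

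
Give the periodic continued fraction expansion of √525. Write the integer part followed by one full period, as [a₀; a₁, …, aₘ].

[22; 1, 10, 2, 10, 1, 44]

a₀ = ⌊√525⌋ = 22.
With m₀=0, d₀=1 and mₖ₊₁ = dₖaₖ − mₖ, dₖ₊₁ = (n − mₖ₊₁²)/dₖ, aₖ₊₁ = ⌊(a₀+mₖ₊₁)/dₖ₊₁⌋:
  k=1: m=22, d=41, a=1
  k=2: m=19, d=4, a=10
  k=3: m=21, d=21, a=2
  k=4: m=21, d=4, a=10
  k=5: m=19, d=41, a=1
  k=6: m=22, d=1, a=44
d=1 and a=2a₀=44 at k=6, so the next step gives (m, d) = (22, 41) again — its k=1 value — and the period has length 6.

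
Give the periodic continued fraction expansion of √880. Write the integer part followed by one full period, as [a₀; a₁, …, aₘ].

a₀ = ⌊√880⌋ = 29.
With m₀=0, d₀=1 and mₖ₊₁ = dₖaₖ − mₖ, dₖ₊₁ = (n − mₖ₊₁²)/dₖ, aₖ₊₁ = ⌊(a₀+mₖ₊₁)/dₖ₊₁⌋:
  k=1: m=29, d=39, a=1
  k=2: m=10, d=20, a=1
  k=3: m=10, d=39, a=1
  k=4: m=29, d=1, a=58
d=1 and a=2a₀=58 at k=4, so the next step gives (m, d) = (29, 39) again — its k=1 value — and the period has length 4.

[29; 1, 1, 1, 58]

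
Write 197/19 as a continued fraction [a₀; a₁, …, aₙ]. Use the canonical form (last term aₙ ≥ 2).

197 = 10×19 + 7
19 = 2×7 + 5
7 = 1×5 + 2
5 = 2×2 + 1
2 = 2×1 + 0  (stop)
So 197/19 = [10; 2, 1, 2, 2].

[10; 2, 1, 2, 2]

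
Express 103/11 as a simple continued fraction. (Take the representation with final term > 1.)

[9; 2, 1, 3]

103 = 9·11 + 4
11 = 2·4 + 3
4 = 1·3 + 1
3 = 3·1 + 0  (stop)
So 103/11 = [9; 2, 1, 3].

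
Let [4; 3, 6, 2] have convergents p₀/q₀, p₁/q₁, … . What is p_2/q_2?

Using pₖ = aₖpₖ₋₁ + pₖ₋₂, qₖ = aₖqₖ₋₁ + qₖ₋₂ (with p₋₁=1, p₋₂=0, q₋₁=0, q₋₂=1):
  k=0: a=4, p=4, q=1
  k=1: a=3, p=13, q=3
  k=2: a=6, p=82, q=19

82/19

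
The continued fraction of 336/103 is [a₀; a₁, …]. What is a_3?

336 = 3·103 + 27   →  a_0 = 3
103 = 3·27 + 22   →  a_1 = 3
27 = 1·22 + 5   →  a_2 = 1
22 = 4·5 + 2   →  a_3 = 4

4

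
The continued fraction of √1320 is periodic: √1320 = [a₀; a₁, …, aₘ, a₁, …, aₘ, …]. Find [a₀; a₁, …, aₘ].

[36; 3, 72]

a₀ = ⌊√1320⌋ = 36.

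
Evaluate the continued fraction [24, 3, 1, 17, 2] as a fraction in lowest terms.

Using pₖ = aₖpₖ₋₁ + pₖ₋₂ and qₖ = aₖqₖ₋₁ + qₖ₋₂:
  k=0: a=24, p=24, q=1
  k=1: a=3, p=73, q=3
  k=2: a=1, p=97, q=4
  k=3: a=17, p=1722, q=71
  k=4: a=2, p=3541, q=146

3541/146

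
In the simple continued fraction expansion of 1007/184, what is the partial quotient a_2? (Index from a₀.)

1007 = 5·184 + 87   →  a_0 = 5
184 = 2·87 + 10   →  a_1 = 2
87 = 8·10 + 7   →  a_2 = 8

8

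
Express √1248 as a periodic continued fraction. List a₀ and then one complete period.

a₀ = ⌊√1248⌋ = 35.
With m₀=0, d₀=1 and mₖ₊₁ = dₖaₖ − mₖ, dₖ₊₁ = (n − mₖ₊₁²)/dₖ, aₖ₊₁ = ⌊(a₀+mₖ₊₁)/dₖ₊₁⌋:
  k=1: m=35, d=23, a=3
  k=2: m=34, d=4, a=17
  k=3: m=34, d=23, a=3
  k=4: m=35, d=1, a=70
d=1 and a=2a₀=70 at k=4, so the next step gives (m, d) = (35, 23) again — its k=1 value — and the period has length 4.

[35; 3, 17, 3, 70]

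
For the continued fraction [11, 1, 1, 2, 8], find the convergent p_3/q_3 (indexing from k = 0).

Using pₖ = aₖpₖ₋₁ + pₖ₋₂, qₖ = aₖqₖ₋₁ + qₖ₋₂ (with p₋₁=1, p₋₂=0, q₋₁=0, q₋₂=1):
  k=0: a=11, p=11, q=1
  k=1: a=1, p=12, q=1
  k=2: a=1, p=23, q=2
  k=3: a=2, p=58, q=5

58/5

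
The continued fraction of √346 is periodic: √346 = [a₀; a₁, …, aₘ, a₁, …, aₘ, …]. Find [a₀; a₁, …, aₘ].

a₀ = ⌊√346⌋ = 18.

[18; 1, 1, 1, 1, 36]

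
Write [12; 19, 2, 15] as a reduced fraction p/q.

7279/604

Fold from the inside: start with 15/1.
  2 + 1/15 = 31/15
  19 + 15/31 = 604/31
  12 + 31/604 = 7279/604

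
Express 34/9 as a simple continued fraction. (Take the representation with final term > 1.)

[3; 1, 3, 2]

34 = 3×9 + 7
9 = 1×7 + 2
7 = 3×2 + 1
2 = 2×1 + 0  (stop)
So 34/9 = [3; 1, 3, 2].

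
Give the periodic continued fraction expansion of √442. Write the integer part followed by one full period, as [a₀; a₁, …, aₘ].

a₀ = ⌊√442⌋ = 21.
With m₀=0, d₀=1 and mₖ₊₁ = dₖaₖ − mₖ, dₖ₊₁ = (n − mₖ₊₁²)/dₖ, aₖ₊₁ = ⌊(a₀+mₖ₊₁)/dₖ₊₁⌋:
  k=1: m=21, d=1, a=42
d=1 and a=2a₀=42 at k=1, so the next step gives (m, d) = (21, 1) again — its k=1 value — and the period has length 1.

[21; 42]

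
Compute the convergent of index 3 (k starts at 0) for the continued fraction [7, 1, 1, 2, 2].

38/5

Using pₖ = aₖpₖ₋₁ + pₖ₋₂, qₖ = aₖqₖ₋₁ + qₖ₋₂ (with p₋₁=1, p₋₂=0, q₋₁=0, q₋₂=1):
  k=0: a=7, p=7, q=1
  k=1: a=1, p=8, q=1
  k=2: a=1, p=15, q=2
  k=3: a=2, p=38, q=5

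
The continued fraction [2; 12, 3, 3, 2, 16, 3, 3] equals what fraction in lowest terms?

Fold from the inside: start with 3/1.
  3 + 1/3 = 10/3
  16 + 3/10 = 163/10
  2 + 10/163 = 336/163
  3 + 163/336 = 1171/336
  3 + 336/1171 = 3849/1171
  12 + 1171/3849 = 47359/3849
  2 + 3849/47359 = 98567/47359

98567/47359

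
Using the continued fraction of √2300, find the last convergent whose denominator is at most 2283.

109297/2279

√2300 = [47; 1, 22, 1, 94, …] (period length 4).
Convergents:
  p_0/q_0 = 47/1
  p_1/q_1 = 48/1
  p_2/q_2 = 1103/23
  p_3/q_3 = 1151/24
  p_4/q_4 = 109297/2279
  p_5/q_5 = 110448/2303
q_4 = 2279 ≤ 2283 < 2303 = q_5, so the answer is 109297/2279.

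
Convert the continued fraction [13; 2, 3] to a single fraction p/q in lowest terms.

94/7

Fold from the inside: start with 3/1.
  2 + 1/3 = 7/3
  13 + 3/7 = 94/7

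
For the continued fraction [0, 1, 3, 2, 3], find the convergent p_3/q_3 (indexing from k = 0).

Using pₖ = aₖpₖ₋₁ + pₖ₋₂, qₖ = aₖqₖ₋₁ + qₖ₋₂ (with p₋₁=1, p₋₂=0, q₋₁=0, q₋₂=1):
  k=0: a=0, p=0, q=1
  k=1: a=1, p=1, q=1
  k=2: a=3, p=3, q=4
  k=3: a=2, p=7, q=9

7/9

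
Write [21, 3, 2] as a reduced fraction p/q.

149/7

Fold from the inside: start with 2/1.
  3 + 1/2 = 7/2
  21 + 2/7 = 149/7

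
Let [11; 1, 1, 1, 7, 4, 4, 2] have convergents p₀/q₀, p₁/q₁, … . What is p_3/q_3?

35/3

Using pₖ = aₖpₖ₋₁ + pₖ₋₂, qₖ = aₖqₖ₋₁ + qₖ₋₂ (with p₋₁=1, p₋₂=0, q₋₁=0, q₋₂=1):
  k=0: a=11, p=11, q=1
  k=1: a=1, p=12, q=1
  k=2: a=1, p=23, q=2
  k=3: a=1, p=35, q=3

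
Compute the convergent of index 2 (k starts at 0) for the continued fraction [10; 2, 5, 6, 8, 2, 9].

115/11

Using pₖ = aₖpₖ₋₁ + pₖ₋₂, qₖ = aₖqₖ₋₁ + qₖ₋₂ (with p₋₁=1, p₋₂=0, q₋₁=0, q₋₂=1):
  k=0: a=10, p=10, q=1
  k=1: a=2, p=21, q=2
  k=2: a=5, p=115, q=11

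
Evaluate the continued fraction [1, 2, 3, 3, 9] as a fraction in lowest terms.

Using pₖ = aₖpₖ₋₁ + pₖ₋₂ and qₖ = aₖqₖ₋₁ + qₖ₋₂:
  k=0: a=1, p=1, q=1
  k=1: a=2, p=3, q=2
  k=2: a=3, p=10, q=7
  k=3: a=3, p=33, q=23
  k=4: a=9, p=307, q=214

307/214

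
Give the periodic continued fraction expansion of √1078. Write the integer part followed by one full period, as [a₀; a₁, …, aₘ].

a₀ = ⌊√1078⌋ = 32.

[32; 1, 4, 1, 64]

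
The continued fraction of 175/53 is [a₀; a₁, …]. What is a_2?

3

175 = 3·53 + 16   →  a_0 = 3
53 = 3·16 + 5   →  a_1 = 3
16 = 3·5 + 1   →  a_2 = 3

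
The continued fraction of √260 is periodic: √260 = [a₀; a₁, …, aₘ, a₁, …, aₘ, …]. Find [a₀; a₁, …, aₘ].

a₀ = ⌊√260⌋ = 16.
With m₀=0, d₀=1 and mₖ₊₁ = dₖaₖ − mₖ, dₖ₊₁ = (n − mₖ₊₁²)/dₖ, aₖ₊₁ = ⌊(a₀+mₖ₊₁)/dₖ₊₁⌋:
  k=1: m=16, d=4, a=8
  k=2: m=16, d=1, a=32
d=1 and a=2a₀=32 at k=2, so the next step gives (m, d) = (16, 4) again — its k=1 value — and the period has length 2.

[16; 8, 32]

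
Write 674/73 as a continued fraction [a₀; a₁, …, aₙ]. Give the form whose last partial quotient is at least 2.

674 = 9*73 + 17
73 = 4*17 + 5
17 = 3*5 + 2
5 = 2*2 + 1
2 = 2*1 + 0  (stop)
So 674/73 = [9; 4, 3, 2, 2].

[9; 4, 3, 2, 2]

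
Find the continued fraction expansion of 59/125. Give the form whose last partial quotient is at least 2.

[0; 2, 8, 2, 3]

59 = 0·125 + 59
125 = 2·59 + 7
59 = 8·7 + 3
7 = 2·3 + 1
3 = 3·1 + 0  (stop)
So 59/125 = [0; 2, 8, 2, 3].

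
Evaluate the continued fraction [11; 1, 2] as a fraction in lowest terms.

Using pₖ = aₖpₖ₋₁ + pₖ₋₂ and qₖ = aₖqₖ₋₁ + qₖ₋₂:
  k=0: a=11, p=11, q=1
  k=1: a=1, p=12, q=1
  k=2: a=2, p=35, q=3

35/3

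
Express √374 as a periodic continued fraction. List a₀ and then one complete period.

a₀ = ⌊√374⌋ = 19.
With m₀=0, d₀=1 and mₖ₊₁ = dₖaₖ − mₖ, dₖ₊₁ = (n − mₖ₊₁²)/dₖ, aₖ₊₁ = ⌊(a₀+mₖ₊₁)/dₖ₊₁⌋:
  k=1: m=19, d=13, a=2
  k=2: m=7, d=25, a=1
  k=3: m=18, d=2, a=18
  k=4: m=18, d=25, a=1
  k=5: m=7, d=13, a=2
  k=6: m=19, d=1, a=38
d=1 and a=2a₀=38 at k=6, so the next step gives (m, d) = (19, 13) again — its k=1 value — and the period has length 6.

[19; 2, 1, 18, 1, 2, 38]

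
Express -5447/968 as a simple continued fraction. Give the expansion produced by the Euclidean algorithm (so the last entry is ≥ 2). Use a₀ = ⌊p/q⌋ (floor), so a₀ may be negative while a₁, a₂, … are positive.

[-6; 2, 1, 2, 7, 5, 3]

-5447 = -6*968 + 361
968 = 2*361 + 246
361 = 1*246 + 115
246 = 2*115 + 16
115 = 7*16 + 3
16 = 5*3 + 1
3 = 3*1 + 0  (stop)
So -5447/968 = [-6; 2, 1, 2, 7, 5, 3].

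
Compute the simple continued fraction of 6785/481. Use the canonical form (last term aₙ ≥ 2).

[14; 9, 2, 3, 7]

6785 = 14×481 + 51
481 = 9×51 + 22
51 = 2×22 + 7
22 = 3×7 + 1
7 = 7×1 + 0  (stop)
So 6785/481 = [14; 9, 2, 3, 7].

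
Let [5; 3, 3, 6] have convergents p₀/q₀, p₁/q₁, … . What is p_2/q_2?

Using pₖ = aₖpₖ₋₁ + pₖ₋₂, qₖ = aₖqₖ₋₁ + qₖ₋₂ (with p₋₁=1, p₋₂=0, q₋₁=0, q₋₂=1):
  k=0: a=5, p=5, q=1
  k=1: a=3, p=16, q=3
  k=2: a=3, p=53, q=10

53/10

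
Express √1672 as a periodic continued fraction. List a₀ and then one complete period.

a₀ = ⌊√1672⌋ = 40.

[40; 1, 8, 10, 8, 1, 80]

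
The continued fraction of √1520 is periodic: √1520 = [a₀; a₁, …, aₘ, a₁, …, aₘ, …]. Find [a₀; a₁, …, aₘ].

a₀ = ⌊√1520⌋ = 38.
With m₀=0, d₀=1 and mₖ₊₁ = dₖaₖ − mₖ, dₖ₊₁ = (n − mₖ₊₁²)/dₖ, aₖ₊₁ = ⌊(a₀+mₖ₊₁)/dₖ₊₁⌋:
  k=1: m=38, d=76, a=1
  k=2: m=38, d=1, a=76
d=1 and a=2a₀=76 at k=2, so the next step gives (m, d) = (38, 76) again — its k=1 value — and the period has length 2.

[38; 1, 76]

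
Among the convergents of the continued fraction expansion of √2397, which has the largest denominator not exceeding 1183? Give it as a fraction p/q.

√2397 = [48; 1, 23, 2, 23, 1, 96, …] (period length 6).
Convergents:
  p_0/q_0 = 48/1
  p_1/q_1 = 49/1
  p_2/q_2 = 1175/24
  p_3/q_3 = 2399/49
  p_4/q_4 = 56352/1151
  p_5/q_5 = 58751/1200
q_4 = 1151 ≤ 1183 < 1200 = q_5, so the answer is 56352/1151.

56352/1151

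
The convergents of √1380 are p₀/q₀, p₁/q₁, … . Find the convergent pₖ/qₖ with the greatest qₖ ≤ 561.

√1380 = [37; 6, 1, 2, 1, 6, 74, …] (period length 6).
Convergents:
  p_0/q_0 = 37/1
  p_1/q_1 = 223/6
  p_2/q_2 = 260/7
  p_3/q_3 = 743/20
  p_4/q_4 = 1003/27
  p_5/q_5 = 6761/182
  p_6/q_6 = 501317/13495
q_5 = 182 ≤ 561 < 13495 = q_6, so the answer is 6761/182.

6761/182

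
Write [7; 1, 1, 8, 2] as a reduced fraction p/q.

Fold from the inside: start with 2/1.
  8 + 1/2 = 17/2
  1 + 2/17 = 19/17
  1 + 17/19 = 36/19
  7 + 19/36 = 271/36

271/36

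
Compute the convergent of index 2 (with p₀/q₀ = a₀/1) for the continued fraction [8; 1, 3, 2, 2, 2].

35/4

Using pₖ = aₖpₖ₋₁ + pₖ₋₂, qₖ = aₖqₖ₋₁ + qₖ₋₂ (with p₋₁=1, p₋₂=0, q₋₁=0, q₋₂=1):
  k=0: a=8, p=8, q=1
  k=1: a=1, p=9, q=1
  k=2: a=3, p=35, q=4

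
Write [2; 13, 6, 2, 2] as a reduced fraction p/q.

874/421

Fold from the inside: start with 2/1.
  2 + 1/2 = 5/2
  6 + 2/5 = 32/5
  13 + 5/32 = 421/32
  2 + 32/421 = 874/421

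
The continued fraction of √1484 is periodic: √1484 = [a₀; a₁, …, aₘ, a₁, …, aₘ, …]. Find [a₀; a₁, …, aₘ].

a₀ = ⌊√1484⌋ = 38.

[38; 1, 1, 10, 1, 1, 76]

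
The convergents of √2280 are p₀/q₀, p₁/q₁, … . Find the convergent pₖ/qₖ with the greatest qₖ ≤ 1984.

72961/1528

√2280 = [47; 1, 2, 1, 94, …] (period length 4).
Convergents:
  p_0/q_0 = 47/1
  p_1/q_1 = 48/1
  p_2/q_2 = 143/3
  p_3/q_3 = 191/4
  p_4/q_4 = 18097/379
  p_5/q_5 = 18288/383
  p_6/q_6 = 54673/1145
  p_7/q_7 = 72961/1528
  p_8/q_8 = 6913007/144777
q_7 = 1528 ≤ 1984 < 144777 = q_8, so the answer is 72961/1528.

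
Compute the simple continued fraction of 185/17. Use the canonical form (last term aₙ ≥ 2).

[10; 1, 7, 2]

185 = 10*17 + 15
17 = 1*15 + 2
15 = 7*2 + 1
2 = 2*1 + 0  (stop)
So 185/17 = [10; 1, 7, 2].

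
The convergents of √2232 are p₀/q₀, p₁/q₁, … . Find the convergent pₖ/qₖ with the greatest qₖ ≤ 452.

7937/168

√2232 = [47; 4, 10, 4, 94, …] (period length 4).
Convergents:
  p_0/q_0 = 47/1
  p_1/q_1 = 189/4
  p_2/q_2 = 1937/41
  p_3/q_3 = 7937/168
  p_4/q_4 = 748015/15833
q_3 = 168 ≤ 452 < 15833 = q_4, so the answer is 7937/168.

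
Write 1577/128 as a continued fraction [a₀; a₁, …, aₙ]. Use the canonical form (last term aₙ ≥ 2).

1577 = 12*128 + 41
128 = 3*41 + 5
41 = 8*5 + 1
5 = 5*1 + 0  (stop)
So 1577/128 = [12; 3, 8, 5].

[12; 3, 8, 5]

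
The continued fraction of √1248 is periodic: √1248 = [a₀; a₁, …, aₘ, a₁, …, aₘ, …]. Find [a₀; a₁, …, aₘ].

a₀ = ⌊√1248⌋ = 35.
With m₀=0, d₀=1 and mₖ₊₁ = dₖaₖ − mₖ, dₖ₊₁ = (n − mₖ₊₁²)/dₖ, aₖ₊₁ = ⌊(a₀+mₖ₊₁)/dₖ₊₁⌋:
  k=1: m=35, d=23, a=3
  k=2: m=34, d=4, a=17
  k=3: m=34, d=23, a=3
  k=4: m=35, d=1, a=70
d=1 and a=2a₀=70 at k=4, so the next step gives (m, d) = (35, 23) again — its k=1 value — and the period has length 4.

[35; 3, 17, 3, 70]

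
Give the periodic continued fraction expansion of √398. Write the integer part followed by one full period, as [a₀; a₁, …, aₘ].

a₀ = ⌊√398⌋ = 19.

[19; 1, 18, 1, 38]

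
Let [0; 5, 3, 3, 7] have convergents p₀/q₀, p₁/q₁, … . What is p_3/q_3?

Using pₖ = aₖpₖ₋₁ + pₖ₋₂, qₖ = aₖqₖ₋₁ + qₖ₋₂ (with p₋₁=1, p₋₂=0, q₋₁=0, q₋₂=1):
  k=0: a=0, p=0, q=1
  k=1: a=5, p=1, q=5
  k=2: a=3, p=3, q=16
  k=3: a=3, p=10, q=53

10/53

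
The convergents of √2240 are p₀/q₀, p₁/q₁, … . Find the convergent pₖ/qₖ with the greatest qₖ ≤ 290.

√2240 = [47; 3, 23, 3, 94, …] (period length 4).
Convergents:
  p_0/q_0 = 47/1
  p_1/q_1 = 142/3
  p_2/q_2 = 3313/70
  p_3/q_3 = 10081/213
  p_4/q_4 = 950927/20092
q_3 = 213 ≤ 290 < 20092 = q_4, so the answer is 10081/213.

10081/213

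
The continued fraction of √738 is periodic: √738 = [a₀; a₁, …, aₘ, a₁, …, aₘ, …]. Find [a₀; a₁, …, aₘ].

a₀ = ⌊√738⌋ = 27.

[27; 6, 54]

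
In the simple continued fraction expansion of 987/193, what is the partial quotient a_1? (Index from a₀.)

8

987 = 5·193 + 22   →  a_0 = 5
193 = 8·22 + 17   →  a_1 = 8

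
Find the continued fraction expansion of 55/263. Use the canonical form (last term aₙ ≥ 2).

[0; 4, 1, 3, 1, 1, 2, 2]

55 = 0*263 + 55
263 = 4*55 + 43
55 = 1*43 + 12
43 = 3*12 + 7
12 = 1*7 + 5
7 = 1*5 + 2
5 = 2*2 + 1
2 = 2*1 + 0  (stop)
So 55/263 = [0; 4, 1, 3, 1, 1, 2, 2].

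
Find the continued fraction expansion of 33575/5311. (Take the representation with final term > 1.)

[6; 3, 9, 3, 2, 8, 3]

33575 = 6·5311 + 1709
5311 = 3·1709 + 184
1709 = 9·184 + 53
184 = 3·53 + 25
53 = 2·25 + 3
25 = 8·3 + 1
3 = 3·1 + 0  (stop)
So 33575/5311 = [6; 3, 9, 3, 2, 8, 3].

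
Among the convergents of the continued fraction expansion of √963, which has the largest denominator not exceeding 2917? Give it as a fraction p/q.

59675/1923

√963 = [31; 31, 62, …] (period length 2).
Convergents:
  p_0/q_0 = 31/1
  p_1/q_1 = 962/31
  p_2/q_2 = 59675/1923
  p_3/q_3 = 1850887/59644
q_2 = 1923 ≤ 2917 < 59644 = q_3, so the answer is 59675/1923.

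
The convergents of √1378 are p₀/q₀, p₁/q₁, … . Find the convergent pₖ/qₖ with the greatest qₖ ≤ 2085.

√1378 = [37; 8, 4, 4, 8, 74, …] (period length 5).
Convergents:
  p_0/q_0 = 37/1
  p_1/q_1 = 297/8
  p_2/q_2 = 1225/33
  p_3/q_3 = 5197/140
  p_4/q_4 = 42801/1153
  p_5/q_5 = 3172471/85462
q_4 = 1153 ≤ 2085 < 85462 = q_5, so the answer is 42801/1153.

42801/1153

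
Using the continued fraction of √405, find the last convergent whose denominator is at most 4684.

51841/2576

√405 = [20; 8, 40, …] (period length 2).
Convergents:
  p_0/q_0 = 20/1
  p_1/q_1 = 161/8
  p_2/q_2 = 6460/321
  p_3/q_3 = 51841/2576
  p_4/q_4 = 2080100/103361
q_3 = 2576 ≤ 4684 < 103361 = q_4, so the answer is 51841/2576.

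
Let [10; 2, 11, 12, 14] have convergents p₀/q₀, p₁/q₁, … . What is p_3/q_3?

2913/278

Using pₖ = aₖpₖ₋₁ + pₖ₋₂, qₖ = aₖqₖ₋₁ + qₖ₋₂ (with p₋₁=1, p₋₂=0, q₋₁=0, q₋₂=1):
  k=0: a=10, p=10, q=1
  k=1: a=2, p=21, q=2
  k=2: a=11, p=241, q=23
  k=3: a=12, p=2913, q=278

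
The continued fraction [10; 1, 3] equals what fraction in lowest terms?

43/4

Fold from the inside: start with 3/1.
  1 + 1/3 = 4/3
  10 + 3/4 = 43/4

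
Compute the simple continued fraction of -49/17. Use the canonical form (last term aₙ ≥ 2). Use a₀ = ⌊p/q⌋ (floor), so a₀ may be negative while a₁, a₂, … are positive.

[-3; 8, 2]

-49 = -3·17 + 2
17 = 8·2 + 1
2 = 2·1 + 0  (stop)
So -49/17 = [-3; 8, 2].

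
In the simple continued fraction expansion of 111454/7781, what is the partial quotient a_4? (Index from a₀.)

111454 = 14·7781 + 2520   →  a_0 = 14
7781 = 3·2520 + 221   →  a_1 = 3
2520 = 11·221 + 89   →  a_2 = 11
221 = 2·89 + 43   →  a_3 = 2
89 = 2·43 + 3   →  a_4 = 2

2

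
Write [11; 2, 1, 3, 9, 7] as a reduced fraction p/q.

8238/725

Using pₖ = aₖpₖ₋₁ + pₖ₋₂ and qₖ = aₖqₖ₋₁ + qₖ₋₂:
  k=0: a=11, p=11, q=1
  k=1: a=2, p=23, q=2
  k=2: a=1, p=34, q=3
  k=3: a=3, p=125, q=11
  k=4: a=9, p=1159, q=102
  k=5: a=7, p=8238, q=725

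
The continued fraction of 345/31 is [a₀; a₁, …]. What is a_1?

7

345 = 11·31 + 4   →  a_0 = 11
31 = 7·4 + 3   →  a_1 = 7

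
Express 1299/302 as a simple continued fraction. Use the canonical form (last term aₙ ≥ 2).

1299 = 4·302 + 91
302 = 3·91 + 29
91 = 3·29 + 4
29 = 7·4 + 1
4 = 4·1 + 0  (stop)
So 1299/302 = [4; 3, 3, 7, 4].

[4; 3, 3, 7, 4]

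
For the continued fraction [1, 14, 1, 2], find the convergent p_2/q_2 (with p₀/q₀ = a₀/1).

16/15

Using pₖ = aₖpₖ₋₁ + pₖ₋₂, qₖ = aₖqₖ₋₁ + qₖ₋₂ (with p₋₁=1, p₋₂=0, q₋₁=0, q₋₂=1):
  k=0: a=1, p=1, q=1
  k=1: a=14, p=15, q=14
  k=2: a=1, p=16, q=15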